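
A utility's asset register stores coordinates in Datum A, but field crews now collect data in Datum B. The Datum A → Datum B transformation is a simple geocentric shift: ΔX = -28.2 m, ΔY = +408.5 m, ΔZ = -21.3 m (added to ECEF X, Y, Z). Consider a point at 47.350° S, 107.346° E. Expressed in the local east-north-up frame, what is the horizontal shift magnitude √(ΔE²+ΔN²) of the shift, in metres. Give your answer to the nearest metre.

At φ = -47.350°, λ = 107.346°: sin φ = -0.735506, cos φ = 0.677518, sin λ = 0.954522, cos λ = -0.298141.
ΔE = −sin λ·ΔX + cos λ·ΔY = −(0.954522)·(-28.2) + (-0.298141)·(408.5) = -94.87 m.
ΔN = −sin φ cos λ·ΔX − sin φ sin λ·ΔY + cos φ·ΔZ = −(-0.735506)(-0.298141)(-28.2) − (-0.735506)(0.954522)(408.5) + (0.677518)(-21.3) = 278.54 m.
Horizontal magnitude = √(ΔE² + ΔN²) = √((-94.87)² + 278.54²) = 294.26 m.

294 m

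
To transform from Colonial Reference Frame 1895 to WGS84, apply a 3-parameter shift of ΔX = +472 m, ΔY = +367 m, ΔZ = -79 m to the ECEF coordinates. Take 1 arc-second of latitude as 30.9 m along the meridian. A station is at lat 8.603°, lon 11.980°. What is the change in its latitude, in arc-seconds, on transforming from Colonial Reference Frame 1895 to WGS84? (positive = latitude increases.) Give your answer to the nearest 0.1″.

Δφ = -5.1″

sin φ = 0.149587, cos φ = 0.988749, sin λ = 0.207570, cos λ = 0.978220.
North component: ΔN = −sin φ cos λ·ΔX − sin φ sin λ·ΔY + cos φ·ΔZ = −(0.149587)(0.978220)(472) − (0.149587)(0.207570)(367) + (0.988749)(-79) = -158.57 m.
1° of latitude spans 3600 × 30.90 = 111240 m, so Δφ = -158.57 / 111240 × 3600 = -5.132″.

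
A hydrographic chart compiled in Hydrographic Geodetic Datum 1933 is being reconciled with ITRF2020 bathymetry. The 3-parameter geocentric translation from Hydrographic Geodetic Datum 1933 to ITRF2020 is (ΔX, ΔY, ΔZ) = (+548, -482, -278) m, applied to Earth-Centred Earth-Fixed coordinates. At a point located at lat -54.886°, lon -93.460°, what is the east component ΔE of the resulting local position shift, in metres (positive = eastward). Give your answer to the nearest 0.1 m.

At φ = -54.886°, λ = -93.460°: sin φ = -0.818009, cos φ = 0.575205, sin λ = -0.998177, cos λ = -0.060352.
ΔE = −sin λ·ΔX + cos λ·ΔY = −(-0.998177)·(548) + (-0.060352)·(-482) = 576.09 m.

ΔE = 576.1 m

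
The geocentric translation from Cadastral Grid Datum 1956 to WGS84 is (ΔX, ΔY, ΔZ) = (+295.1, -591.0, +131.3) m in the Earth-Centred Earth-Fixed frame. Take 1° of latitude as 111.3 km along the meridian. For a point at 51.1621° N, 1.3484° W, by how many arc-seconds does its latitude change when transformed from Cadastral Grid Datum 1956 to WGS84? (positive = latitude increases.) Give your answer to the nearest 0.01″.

sin φ = 0.778923, cos φ = 0.627119, sin λ = -0.023532, cos λ = 0.999723.
North component: ΔN = −sin φ cos λ·ΔX − sin φ sin λ·ΔY + cos φ·ΔZ = −(0.778923)(0.999723)(295.1) − (0.778923)(-0.023532)(-591.0) + (0.627119)(131.3) = -158.29 m.
1° of latitude spans 111300 m, so Δφ = -158.29 / 111300 × 3600 = -5.120″.

Δφ = -5.12″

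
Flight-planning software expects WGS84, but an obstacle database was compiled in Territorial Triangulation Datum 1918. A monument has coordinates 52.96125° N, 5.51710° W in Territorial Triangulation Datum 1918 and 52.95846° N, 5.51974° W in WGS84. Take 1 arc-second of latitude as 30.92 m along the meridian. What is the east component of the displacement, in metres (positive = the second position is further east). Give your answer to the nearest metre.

Δφ = 52.95846° − 52.96125° = -0.00279°; Δλ = -5.51974° − -5.51710° = -0.00264°.
1° of latitude = 3600 × 30.92 = 111312 m.
ΔN = Δφ × 111312 = -310.6 m; ΔE = Δλ × 111312 × cos(52.96125°) = -0.00264 × 111312 × 0.602355 = -177.0 m.

ΔE = -177 m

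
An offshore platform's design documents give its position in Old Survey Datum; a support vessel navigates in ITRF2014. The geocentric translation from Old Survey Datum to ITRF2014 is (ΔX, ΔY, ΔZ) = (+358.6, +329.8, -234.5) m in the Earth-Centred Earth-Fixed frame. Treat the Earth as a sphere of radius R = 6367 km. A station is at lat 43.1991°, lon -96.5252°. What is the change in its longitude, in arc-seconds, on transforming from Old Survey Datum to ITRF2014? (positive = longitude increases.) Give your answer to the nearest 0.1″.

sin φ = 0.684536, cos φ = 0.728979, sin λ = -0.993522, cos λ = -0.113640.
East component: ΔE = −sin λ·ΔX + cos λ·ΔY = −(-0.993522)(358.6) + (-0.113640)(329.8) = 318.80 m.
1° of latitude spans πR/180 = 111125 m; at latitude φ, 1° of longitude spans that × cos φ = 81007.9 m, so Δλ = 318.80 / 81007.9 × 3600 = 14.167″.

Δλ = 14.2″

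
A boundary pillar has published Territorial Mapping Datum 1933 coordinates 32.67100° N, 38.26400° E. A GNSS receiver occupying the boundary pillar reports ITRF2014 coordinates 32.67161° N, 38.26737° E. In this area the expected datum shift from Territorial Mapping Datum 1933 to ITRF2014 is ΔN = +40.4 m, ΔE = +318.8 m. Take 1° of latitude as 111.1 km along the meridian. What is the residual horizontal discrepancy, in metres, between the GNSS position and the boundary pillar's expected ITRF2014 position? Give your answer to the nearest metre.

28 m

Observed coordinate differences: Δφ = +0.00061°, Δλ = +0.00337°.
Converting to metres (1° lat = 111100 m, cos φ = 0.841784): observed ΔN = 67.8 m, observed ΔE = 315.2 m.
Subtracting the expected shift leaves a residual of 67.8 − (40.4) = 27.4 m north and 315.2 − (318.8) = -3.6 m east.
Residual distance = √(27.4² + (-3.6)²) = 27.6 m.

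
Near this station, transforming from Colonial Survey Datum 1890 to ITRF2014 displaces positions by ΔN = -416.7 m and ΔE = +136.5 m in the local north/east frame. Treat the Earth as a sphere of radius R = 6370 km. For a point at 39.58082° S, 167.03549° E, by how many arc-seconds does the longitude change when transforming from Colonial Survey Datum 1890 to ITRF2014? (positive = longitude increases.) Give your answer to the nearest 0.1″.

At latitude -39.58082°, cos φ = 0.770727.
One radian of longitude at latitude φ spans R cos φ, so Δλ = ΔE / (R cos φ) = 136.5 / (6370000 × 0.770727) = 2.7803e-05 rad = 5.735″.

Δλ = 5.7″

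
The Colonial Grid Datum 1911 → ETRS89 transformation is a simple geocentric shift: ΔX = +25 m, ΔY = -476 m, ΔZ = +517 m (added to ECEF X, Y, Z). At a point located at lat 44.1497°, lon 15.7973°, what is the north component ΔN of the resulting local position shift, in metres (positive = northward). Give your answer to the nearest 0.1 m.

The local north axis is (−sin φ cos λ, −sin φ sin λ, cos φ), giving ΔN = -16.756 + 90.260 + 370.959 = 444.46 m.

ΔN = 444.5 m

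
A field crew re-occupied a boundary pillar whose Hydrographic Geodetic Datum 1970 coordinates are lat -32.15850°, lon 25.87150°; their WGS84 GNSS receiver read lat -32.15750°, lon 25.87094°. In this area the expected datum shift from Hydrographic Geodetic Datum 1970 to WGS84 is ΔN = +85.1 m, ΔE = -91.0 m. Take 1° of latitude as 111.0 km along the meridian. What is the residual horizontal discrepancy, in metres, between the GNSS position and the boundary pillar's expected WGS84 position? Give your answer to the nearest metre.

46 m

Observed coordinate differences: Δφ = +0.00100°, Δλ = -0.00056°.
Converting to metres (1° lat = 111000 m, cos φ = 0.846579): observed ΔN = 111.0 m, observed ΔE = -52.6 m.
Subtracting the expected shift leaves a residual of 111.0 − (85.1) = 25.9 m north and -52.6 − (-91.0) = 38.4 m east.
Residual distance = √(25.9² + 38.4²) = 46.3 m.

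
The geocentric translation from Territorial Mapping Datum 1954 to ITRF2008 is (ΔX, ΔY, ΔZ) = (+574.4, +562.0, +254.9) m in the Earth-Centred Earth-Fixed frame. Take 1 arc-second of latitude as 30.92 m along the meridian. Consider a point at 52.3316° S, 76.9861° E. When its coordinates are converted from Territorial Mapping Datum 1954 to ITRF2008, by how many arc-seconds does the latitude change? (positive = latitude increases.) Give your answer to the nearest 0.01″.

Δφ = 22.37″

sin φ = -0.791561, cos φ = 0.611091, sin λ = 0.974315, cos λ = 0.225187.
North component: ΔN = −sin φ cos λ·ΔX − sin φ sin λ·ΔY + cos φ·ΔZ = −(-0.791561)(0.225187)(574.4) − (-0.791561)(0.974315)(562.0) + (0.611091)(254.9) = 691.58 m.
1° of latitude spans 3600 × 30.92 = 111312 m, so Δφ = 691.58 / 111312 × 3600 = 22.367″.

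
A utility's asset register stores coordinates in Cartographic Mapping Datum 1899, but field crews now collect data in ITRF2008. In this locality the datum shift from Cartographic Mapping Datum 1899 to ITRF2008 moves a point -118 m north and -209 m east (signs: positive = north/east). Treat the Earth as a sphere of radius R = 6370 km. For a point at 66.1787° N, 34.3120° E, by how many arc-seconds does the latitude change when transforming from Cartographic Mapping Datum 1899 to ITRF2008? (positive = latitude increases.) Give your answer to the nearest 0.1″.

Δφ = -3.8″

On a sphere of radius R, 1 rad of latitude = R, so Δφ = ΔN / R = -118.0 / 6370000 = -1.8524e-05 rad = -3.821″.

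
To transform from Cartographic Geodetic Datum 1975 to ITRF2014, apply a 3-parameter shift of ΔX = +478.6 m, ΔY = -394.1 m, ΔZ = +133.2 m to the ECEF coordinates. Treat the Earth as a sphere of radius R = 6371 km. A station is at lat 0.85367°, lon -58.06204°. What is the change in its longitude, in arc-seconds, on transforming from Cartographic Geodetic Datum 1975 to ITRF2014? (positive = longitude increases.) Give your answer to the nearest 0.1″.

Δλ = 6.4″

sin φ = 0.014899, cos φ = 0.999889, sin λ = -0.848621, cos λ = 0.529001.
East component: ΔE = −sin λ·ΔX + cos λ·ΔY = −(-0.848621)(478.6) + (0.529001)(-394.1) = 197.67 m.
1° of latitude spans πR/180 = 111195 m; at latitude φ, 1° of longitude spans that × cos φ = 111182.6 m, so Δλ = 197.67 / 111182.6 × 3600 = 6.400″.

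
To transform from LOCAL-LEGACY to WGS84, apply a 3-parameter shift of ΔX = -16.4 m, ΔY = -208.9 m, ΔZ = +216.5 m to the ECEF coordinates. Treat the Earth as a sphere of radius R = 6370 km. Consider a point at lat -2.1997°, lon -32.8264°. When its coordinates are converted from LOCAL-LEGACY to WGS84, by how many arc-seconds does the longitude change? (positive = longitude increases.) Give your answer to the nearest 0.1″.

Δλ = -6.0″

sin φ = -0.038383, cos φ = 0.999263, sin λ = -0.542095, cos λ = 0.840317.
East component: ΔE = −sin λ·ΔX + cos λ·ΔY = −(-0.542095)(-16.4) + (0.840317)(-208.9) = -184.43 m.
1° of latitude spans πR/180 = 111177 m; at latitude φ, 1° of longitude spans that × cos φ = 111095.5 m, so Δλ = -184.43 / 111095.5 × 3600 = -5.976″.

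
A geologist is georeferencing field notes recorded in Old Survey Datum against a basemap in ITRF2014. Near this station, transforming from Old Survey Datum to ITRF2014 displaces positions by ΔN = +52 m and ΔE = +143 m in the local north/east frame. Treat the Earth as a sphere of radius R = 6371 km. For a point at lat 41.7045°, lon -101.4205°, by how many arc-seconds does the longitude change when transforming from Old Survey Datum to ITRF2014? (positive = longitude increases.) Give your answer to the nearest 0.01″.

At latitude 41.7045°, cos φ = 0.746586.
One radian of longitude at latitude φ spans R cos φ, so Δλ = ΔE / (R cos φ) = 143.0 / (6371000 × 0.746586) = 3.0064e-05 rad = 6.201″.

Δλ = 6.20″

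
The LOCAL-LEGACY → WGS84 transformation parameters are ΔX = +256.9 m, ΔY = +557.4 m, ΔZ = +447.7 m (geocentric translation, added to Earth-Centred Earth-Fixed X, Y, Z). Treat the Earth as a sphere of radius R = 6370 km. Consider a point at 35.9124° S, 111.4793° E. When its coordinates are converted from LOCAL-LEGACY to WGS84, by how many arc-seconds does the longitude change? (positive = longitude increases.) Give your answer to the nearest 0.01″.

sin φ = -0.586548, cos φ = 0.809915, sin λ = 0.930550, cos λ = -0.366165.
East component: ΔE = −sin λ·ΔX + cos λ·ΔY = −(0.930550)(256.9) + (-0.366165)(557.4) = -443.16 m.
1° of latitude spans πR/180 = 111177 m; at latitude φ, 1° of longitude spans that × cos φ = 90044.3 m, so Δλ = -443.16 / 90044.3 × 3600 = -17.718″.

Δλ = -17.72″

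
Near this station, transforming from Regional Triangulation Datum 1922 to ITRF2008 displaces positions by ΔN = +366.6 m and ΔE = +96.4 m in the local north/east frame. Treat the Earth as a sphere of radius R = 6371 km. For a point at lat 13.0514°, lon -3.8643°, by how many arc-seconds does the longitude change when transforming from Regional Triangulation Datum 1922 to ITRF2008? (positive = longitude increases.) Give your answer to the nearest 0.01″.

At latitude 13.0514°, cos φ = 0.974168.
One radian of longitude at latitude φ spans R cos φ, so Δλ = ΔE / (R cos φ) = 96.4 / (6371000 × 0.974168) = 1.5532e-05 rad = 3.204″.

Δλ = 3.20″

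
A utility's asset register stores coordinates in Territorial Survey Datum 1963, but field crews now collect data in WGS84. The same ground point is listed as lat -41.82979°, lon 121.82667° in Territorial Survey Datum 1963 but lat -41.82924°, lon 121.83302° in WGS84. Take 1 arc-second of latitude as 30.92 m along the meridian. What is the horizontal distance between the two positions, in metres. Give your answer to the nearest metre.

530 m

Δφ = -41.82924° − -41.82979° = +0.00055°; Δλ = 121.83302° − 121.82667° = +0.00635°.
1° of latitude = 3600 × 30.92 = 111312 m.
ΔN = Δφ × 111312 = 61.2 m; ΔE = Δλ × 111312 × cos(-41.82979°) = +0.00635 × 111312 × 0.745129 = 526.7 m.
Distance = √(ΔE² + ΔN²) = √(526.7² + 61.2²) = 530.2 m.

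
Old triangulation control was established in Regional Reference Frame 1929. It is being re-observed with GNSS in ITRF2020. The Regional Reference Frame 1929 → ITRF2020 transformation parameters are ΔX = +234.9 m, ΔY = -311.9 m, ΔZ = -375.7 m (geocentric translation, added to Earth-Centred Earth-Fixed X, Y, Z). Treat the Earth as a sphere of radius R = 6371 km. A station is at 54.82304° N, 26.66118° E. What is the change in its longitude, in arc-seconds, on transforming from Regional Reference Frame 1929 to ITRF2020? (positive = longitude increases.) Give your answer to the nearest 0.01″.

sin φ = 0.817377, cos φ = 0.576104, sin λ = 0.448714, cos λ = 0.893676.
East component: ΔE = −sin λ·ΔX + cos λ·ΔY = −(0.448714)(234.9) + (0.893676)(-311.9) = -384.14 m.
1° of latitude spans πR/180 = 111195 m; at latitude φ, 1° of longitude spans that × cos φ = 64059.8 m, so Δλ = -384.14 / 64059.8 × 3600 = -21.588″.

Δλ = -21.59″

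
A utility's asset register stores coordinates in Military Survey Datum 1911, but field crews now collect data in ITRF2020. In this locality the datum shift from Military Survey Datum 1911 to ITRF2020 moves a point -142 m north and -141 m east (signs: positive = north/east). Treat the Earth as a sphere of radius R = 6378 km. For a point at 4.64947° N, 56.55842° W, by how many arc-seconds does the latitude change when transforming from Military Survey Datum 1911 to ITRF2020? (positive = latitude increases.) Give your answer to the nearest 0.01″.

Δφ = -4.59″

On a sphere of radius R, 1 rad of latitude = R, so Δφ = ΔN / R = -142.0 / 6378000 = -2.2264e-05 rad = -4.592″.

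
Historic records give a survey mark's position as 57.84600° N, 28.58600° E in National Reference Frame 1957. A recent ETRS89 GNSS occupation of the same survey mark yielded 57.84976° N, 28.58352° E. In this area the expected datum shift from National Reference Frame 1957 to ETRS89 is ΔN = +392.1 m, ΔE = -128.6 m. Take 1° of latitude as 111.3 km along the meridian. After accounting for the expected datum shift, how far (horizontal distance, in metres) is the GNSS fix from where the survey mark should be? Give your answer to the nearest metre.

32 m

Observed coordinate differences: Δφ = +0.00376°, Δλ = -0.00248°.
Converting to metres (1° lat = 111300 m, cos φ = 0.532197): observed ΔN = 418.5 m, observed ΔE = -146.9 m.
Subtracting the expected shift leaves a residual of 418.5 − (392.1) = 26.4 m north and -146.9 − (-128.6) = -18.3 m east.
Residual distance = √(26.4² + (-18.3)²) = 32.1 m.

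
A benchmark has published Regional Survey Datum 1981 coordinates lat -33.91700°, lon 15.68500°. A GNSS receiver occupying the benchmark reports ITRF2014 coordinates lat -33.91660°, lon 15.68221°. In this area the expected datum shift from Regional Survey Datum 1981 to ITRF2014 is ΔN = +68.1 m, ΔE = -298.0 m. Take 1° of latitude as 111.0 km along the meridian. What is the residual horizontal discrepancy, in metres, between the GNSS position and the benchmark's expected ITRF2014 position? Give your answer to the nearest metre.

Observed coordinate differences: Δφ = +0.00040°, Δλ = -0.00279°.
Converting to metres (1° lat = 111000 m, cos φ = 0.829847): observed ΔN = 44.4 m, observed ΔE = -257.0 m.
Subtracting the expected shift leaves a residual of 44.4 − (68.1) = -23.7 m north and -257.0 − (-298.0) = 41.0 m east.
Residual distance = √((-23.7)² + 41.0²) = 47.4 m.

47 m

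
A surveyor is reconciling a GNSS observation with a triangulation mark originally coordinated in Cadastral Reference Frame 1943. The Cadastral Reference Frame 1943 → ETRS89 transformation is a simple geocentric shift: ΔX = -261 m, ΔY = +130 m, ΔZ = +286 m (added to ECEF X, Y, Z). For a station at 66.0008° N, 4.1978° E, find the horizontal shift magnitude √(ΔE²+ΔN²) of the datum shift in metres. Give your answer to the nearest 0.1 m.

At φ = 66.0008°, λ = 4.1978°: sin φ = 0.913551, cos φ = 0.406724, sin λ = 0.073200, cos λ = 0.997317.
ΔE = −sin λ·ΔX + cos λ·ΔY = −(0.073200)·(-261) + (0.997317)·(130) = 148.76 m.
ΔN = −sin φ cos λ·ΔX − sin φ sin λ·ΔY + cos φ·ΔZ = −(0.913551)(0.997317)(-261) − (0.913551)(0.073200)(130) + (0.406724)(286) = 345.43 m.
Horizontal magnitude = √(ΔE² + ΔN²) = √(148.76² + 345.43²) = 376.10 m.

376.1 m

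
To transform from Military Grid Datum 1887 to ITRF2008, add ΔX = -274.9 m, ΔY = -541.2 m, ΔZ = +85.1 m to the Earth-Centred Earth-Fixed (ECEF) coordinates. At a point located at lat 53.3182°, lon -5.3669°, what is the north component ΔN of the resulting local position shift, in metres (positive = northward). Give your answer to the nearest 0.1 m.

ΔN = 229.7 m

At φ = 53.3182°, λ = -5.3669°: sin φ = 0.801965, cos φ = 0.597370, sin λ = -0.093533, cos λ = 0.995616.
ΔN = −sin φ cos λ·ΔX − sin φ sin λ·ΔY + cos φ·ΔZ = −(0.801965)(0.995616)(-274.9) − (0.801965)(-0.093533)(-541.2) + (0.597370)(85.1) = 229.73 m.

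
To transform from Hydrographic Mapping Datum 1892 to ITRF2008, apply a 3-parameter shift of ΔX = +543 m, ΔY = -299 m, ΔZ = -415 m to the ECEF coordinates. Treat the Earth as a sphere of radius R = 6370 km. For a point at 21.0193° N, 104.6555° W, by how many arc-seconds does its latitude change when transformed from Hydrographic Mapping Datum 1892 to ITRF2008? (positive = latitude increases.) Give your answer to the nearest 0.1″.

sin φ = 0.358682, cos φ = 0.933460, sin λ = -0.967465, cos λ = -0.253007.
North component: ΔN = −sin φ cos λ·ΔX − sin φ sin λ·ΔY + cos φ·ΔZ = −(0.358682)(-0.253007)(543) − (0.358682)(-0.967465)(-299) + (0.933460)(-415) = -441.87 m.
1° of latitude spans πR/180 = 111177 m, so Δφ = -441.87 / 111177 × 3600 = -14.308″.

Δφ = -14.3″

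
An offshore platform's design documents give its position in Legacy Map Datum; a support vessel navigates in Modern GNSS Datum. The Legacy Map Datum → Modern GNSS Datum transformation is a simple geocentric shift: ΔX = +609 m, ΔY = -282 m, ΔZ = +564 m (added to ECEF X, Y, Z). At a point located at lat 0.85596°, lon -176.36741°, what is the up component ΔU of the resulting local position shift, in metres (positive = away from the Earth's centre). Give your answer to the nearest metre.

ΔU = -581 m

At φ = 0.85596°, λ = -176.36741°: sin φ = 0.014939, cos φ = 0.999888, sin λ = -0.063358, cos λ = -0.997991.
ΔU = cos φ cos λ·ΔX + cos φ sin λ·ΔY + sin φ·ΔZ = (0.999888)(-0.997991)(609) + (0.999888)(-0.063358)(-282) + (0.014939)(564) = -581.42 m.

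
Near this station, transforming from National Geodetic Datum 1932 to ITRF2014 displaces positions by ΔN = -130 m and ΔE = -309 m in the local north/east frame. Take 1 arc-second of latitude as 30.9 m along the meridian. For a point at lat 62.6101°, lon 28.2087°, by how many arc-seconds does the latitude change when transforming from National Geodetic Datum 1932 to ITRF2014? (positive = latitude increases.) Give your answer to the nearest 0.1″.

Δφ = -4.2″

1″ of latitude = 30.90 m, so Δφ = -130.0 / 30.90 = -4.207″.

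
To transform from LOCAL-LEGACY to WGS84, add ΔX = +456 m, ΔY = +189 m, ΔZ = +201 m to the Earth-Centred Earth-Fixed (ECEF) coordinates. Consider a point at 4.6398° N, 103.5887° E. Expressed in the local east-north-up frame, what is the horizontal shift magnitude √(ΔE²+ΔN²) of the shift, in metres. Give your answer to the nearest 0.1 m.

524.9 m

At φ = 4.6398°, λ = 103.5887°: sin φ = 0.080891, cos φ = 0.996723, sin λ = 0.972007, cos λ = -0.234950.
ΔE = −sin λ·ΔX + cos λ·ΔY = −(0.972007)·(456) + (-0.234950)·(189) = -487.64 m.
ΔN = −sin φ cos λ·ΔX − sin φ sin λ·ΔY + cos φ·ΔZ = −(0.080891)(-0.234950)(456) − (0.080891)(0.972007)(189) + (0.996723)(201) = 194.15 m.
Horizontal magnitude = √(ΔE² + ΔN²) = √((-487.64)² + 194.15²) = 524.87 m.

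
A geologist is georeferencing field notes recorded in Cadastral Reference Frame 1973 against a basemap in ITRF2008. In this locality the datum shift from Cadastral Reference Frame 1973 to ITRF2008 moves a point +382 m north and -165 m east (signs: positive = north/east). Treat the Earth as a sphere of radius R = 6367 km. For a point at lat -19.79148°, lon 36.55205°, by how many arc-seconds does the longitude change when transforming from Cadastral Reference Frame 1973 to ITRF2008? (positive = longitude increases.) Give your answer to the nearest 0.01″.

Δλ = -5.68″

At latitude -19.79148°, cos φ = 0.940931.
One radian of longitude at latitude φ spans R cos φ, so Δλ = ΔE / (R cos φ) = -165.0 / (6367000 × 0.940931) = -2.7542e-05 rad = -5.681″.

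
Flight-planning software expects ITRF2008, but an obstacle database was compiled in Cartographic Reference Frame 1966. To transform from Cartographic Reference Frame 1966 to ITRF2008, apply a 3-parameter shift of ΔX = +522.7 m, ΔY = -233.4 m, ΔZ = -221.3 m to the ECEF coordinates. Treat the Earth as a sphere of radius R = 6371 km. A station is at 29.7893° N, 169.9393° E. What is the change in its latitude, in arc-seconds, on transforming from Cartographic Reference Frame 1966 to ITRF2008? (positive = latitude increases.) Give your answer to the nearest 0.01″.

sin φ = 0.496812, cos φ = 0.867858, sin λ = 0.174691, cos λ = -0.984623.
North component: ΔN = −sin φ cos λ·ΔX − sin φ sin λ·ΔY + cos φ·ΔZ = −(0.496812)(-0.984623)(522.7) − (0.496812)(0.174691)(-233.4) + (0.867858)(-221.3) = 83.89 m.
1° of latitude spans πR/180 = 111195 m, so Δφ = 83.89 / 111195 × 3600 = 2.716″.

Δφ = 2.72″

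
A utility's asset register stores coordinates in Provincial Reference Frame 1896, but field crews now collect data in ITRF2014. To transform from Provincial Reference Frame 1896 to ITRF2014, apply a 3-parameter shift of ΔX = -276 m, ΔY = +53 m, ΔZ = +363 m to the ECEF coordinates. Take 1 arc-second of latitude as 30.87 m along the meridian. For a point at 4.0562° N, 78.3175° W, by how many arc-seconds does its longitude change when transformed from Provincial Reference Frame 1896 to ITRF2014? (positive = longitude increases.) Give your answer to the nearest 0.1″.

Δλ = -8.4″

sin φ = 0.070735, cos φ = 0.997495, sin λ = -0.979285, cos λ = 0.202488.
East component: ΔE = −sin λ·ΔX + cos λ·ΔY = −(-0.979285)(-276) + (0.202488)(53) = -259.55 m.
1° of latitude spans 3600 × 30.87 = 111132 m; at latitude φ, 1° of longitude spans that × cos φ = 110853.6 m, so Δλ = -259.55 / 110853.6 × 3600 = -8.429″.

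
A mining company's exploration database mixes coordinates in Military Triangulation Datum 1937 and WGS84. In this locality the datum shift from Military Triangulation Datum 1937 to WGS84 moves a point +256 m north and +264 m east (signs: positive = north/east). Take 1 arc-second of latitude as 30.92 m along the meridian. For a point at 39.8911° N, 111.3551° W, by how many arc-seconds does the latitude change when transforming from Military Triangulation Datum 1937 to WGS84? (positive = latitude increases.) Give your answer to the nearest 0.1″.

1″ of latitude = 30.92 m, so Δφ = 256.0 / 30.92 = 8.279″.

Δφ = 8.3″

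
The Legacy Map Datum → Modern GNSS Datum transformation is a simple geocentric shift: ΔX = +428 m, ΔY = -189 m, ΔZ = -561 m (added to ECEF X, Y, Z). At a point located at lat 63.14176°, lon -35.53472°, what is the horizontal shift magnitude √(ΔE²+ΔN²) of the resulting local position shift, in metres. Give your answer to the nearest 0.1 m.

The local east axis at (φ, λ) is (−sin λ, cos λ, 0), so ΔE = −sin(-35.53472°)·428 + cos(-35.53472°)·(-189) = 94.95 m.
The local north axis is (−sin φ cos λ, −sin φ sin λ, cos φ), giving ΔN = -310.720 − 97.997 − 253.451 = -662.17 m.
Horizontal magnitude = √(ΔE² + ΔN²) = √(94.95² + (-662.17)²) = 668.94 m.

668.9 m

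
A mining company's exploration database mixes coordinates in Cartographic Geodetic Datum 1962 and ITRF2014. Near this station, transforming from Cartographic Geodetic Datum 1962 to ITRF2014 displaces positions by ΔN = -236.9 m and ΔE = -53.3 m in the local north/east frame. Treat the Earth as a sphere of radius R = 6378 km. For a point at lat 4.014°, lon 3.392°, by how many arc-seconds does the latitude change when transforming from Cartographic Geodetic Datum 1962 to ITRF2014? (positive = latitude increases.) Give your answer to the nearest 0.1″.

On a sphere of radius R, 1 rad of latitude = R, so Δφ = ΔN / R = -236.9 / 6378000 = -3.7143e-05 rad = -7.661″.

Δφ = -7.7″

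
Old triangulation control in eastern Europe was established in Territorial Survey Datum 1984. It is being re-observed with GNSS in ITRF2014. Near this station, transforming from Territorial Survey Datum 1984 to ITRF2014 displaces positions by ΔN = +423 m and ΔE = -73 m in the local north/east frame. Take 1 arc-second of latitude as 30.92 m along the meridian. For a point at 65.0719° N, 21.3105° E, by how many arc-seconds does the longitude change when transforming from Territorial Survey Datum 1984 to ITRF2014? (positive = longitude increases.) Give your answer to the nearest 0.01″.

At latitude 65.0719°, cos φ = 0.421481.
1″ of longitude at this latitude = 30.92 × cos φ = 13.0322 m, so Δλ = -73.0 / 13.0322 = -5.602″.

Δλ = -5.60″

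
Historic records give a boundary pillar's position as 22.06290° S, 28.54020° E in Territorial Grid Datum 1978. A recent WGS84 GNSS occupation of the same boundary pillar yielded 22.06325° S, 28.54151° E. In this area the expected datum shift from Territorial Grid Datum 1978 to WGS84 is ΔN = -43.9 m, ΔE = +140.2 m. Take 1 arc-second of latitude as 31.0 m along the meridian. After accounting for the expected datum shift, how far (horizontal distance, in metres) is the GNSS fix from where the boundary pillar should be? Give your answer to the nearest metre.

Observed coordinate differences: Δφ = -0.00035°, Δλ = +0.00131°.
Converting to metres (1° lat = 111600 m, cos φ = 0.926772): observed ΔN = -39.1 m, observed ΔE = 135.5 m.
Subtracting the expected shift leaves a residual of -39.1 − (-43.9) = 4.8 m north and 135.5 − (140.2) = -4.7 m east.
Residual distance = √(4.8² + (-4.7)²) = 6.8 m.

7 m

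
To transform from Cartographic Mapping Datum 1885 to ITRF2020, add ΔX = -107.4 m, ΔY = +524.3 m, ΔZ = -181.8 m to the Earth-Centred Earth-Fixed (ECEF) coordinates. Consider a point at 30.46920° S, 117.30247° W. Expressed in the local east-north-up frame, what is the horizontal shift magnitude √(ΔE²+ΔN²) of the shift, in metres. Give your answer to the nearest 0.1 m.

At φ = -30.46920°, λ = -117.30247°: sin φ = -0.507075, cos φ = 0.861902, sin λ = -0.888597, cos λ = -0.458688.
ΔE = −sin λ·ΔX + cos λ·ΔY = −(-0.888597)·(-107.4) + (-0.458688)·(524.3) = -335.93 m.
ΔN = −sin φ cos λ·ΔX − sin φ sin λ·ΔY + cos φ·ΔZ = −(-0.507075)(-0.458688)(-107.4) − (-0.507075)(-0.888597)(524.3) + (0.861902)(-181.8) = -367.96 m.
Horizontal magnitude = √(ΔE² + ΔN²) = √((-335.93)² + (-367.96)²) = 498.23 m.

498.2 m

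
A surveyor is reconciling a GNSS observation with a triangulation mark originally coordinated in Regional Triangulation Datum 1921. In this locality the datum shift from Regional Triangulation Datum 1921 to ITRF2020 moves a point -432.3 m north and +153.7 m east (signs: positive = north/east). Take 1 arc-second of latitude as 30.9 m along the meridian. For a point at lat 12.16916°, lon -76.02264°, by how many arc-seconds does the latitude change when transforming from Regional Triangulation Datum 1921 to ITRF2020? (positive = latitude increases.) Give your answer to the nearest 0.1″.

Δφ = -14.0″

1″ of latitude = 30.90 m, so Δφ = -432.3 / 30.90 = -13.990″.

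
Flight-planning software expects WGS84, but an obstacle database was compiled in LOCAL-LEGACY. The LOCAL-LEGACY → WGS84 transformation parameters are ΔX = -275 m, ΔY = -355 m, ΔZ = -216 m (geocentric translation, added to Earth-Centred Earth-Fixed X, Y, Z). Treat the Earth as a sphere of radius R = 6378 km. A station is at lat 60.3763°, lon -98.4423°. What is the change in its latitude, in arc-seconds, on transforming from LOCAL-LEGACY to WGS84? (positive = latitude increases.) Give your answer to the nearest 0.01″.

sin φ = 0.869291, cos φ = 0.494301, sin λ = -0.989164, cos λ = -0.146813.
North component: ΔN = −sin φ cos λ·ΔX − sin φ sin λ·ΔY + cos φ·ΔZ = −(0.869291)(-0.146813)(-275) − (0.869291)(-0.989164)(-355) + (0.494301)(-216) = -447.12 m.
1° of latitude spans πR/180 = 111317 m, so Δφ = -447.12 / 111317 × 3600 = -14.460″.

Δφ = -14.46″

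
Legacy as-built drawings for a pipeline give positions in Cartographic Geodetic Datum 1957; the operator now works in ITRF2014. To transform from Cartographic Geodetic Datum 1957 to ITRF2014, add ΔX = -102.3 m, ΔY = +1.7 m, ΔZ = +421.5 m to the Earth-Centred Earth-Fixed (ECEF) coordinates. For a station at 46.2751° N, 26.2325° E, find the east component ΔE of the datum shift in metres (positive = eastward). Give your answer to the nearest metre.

At φ = 46.2751°, λ = 26.2325°: sin φ = 0.722667, cos φ = 0.691197, sin λ = 0.442015, cos λ = 0.897008.
ΔE = −sin λ·ΔX + cos λ·ΔY = −(0.442015)·(-102.3) + (0.897008)·(1.7) = 46.74 m.

ΔE = 47 m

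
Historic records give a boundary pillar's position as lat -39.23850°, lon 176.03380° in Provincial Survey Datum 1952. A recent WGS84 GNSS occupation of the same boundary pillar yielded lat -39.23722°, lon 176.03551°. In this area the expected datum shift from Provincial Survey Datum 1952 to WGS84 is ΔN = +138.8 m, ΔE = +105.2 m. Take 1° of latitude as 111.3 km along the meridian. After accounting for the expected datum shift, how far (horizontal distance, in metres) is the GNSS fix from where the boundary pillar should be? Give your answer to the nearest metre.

42 m

Observed coordinate differences: Δφ = +0.00128°, Δλ = +0.00171°.
Converting to metres (1° lat = 111300 m, cos φ = 0.774520): observed ΔN = 142.5 m, observed ΔE = 147.4 m.
Subtracting the expected shift leaves a residual of 142.5 − (138.8) = 3.7 m north and 147.4 − (105.2) = 42.2 m east.
Residual distance = √(3.7² + 42.2²) = 42.4 m.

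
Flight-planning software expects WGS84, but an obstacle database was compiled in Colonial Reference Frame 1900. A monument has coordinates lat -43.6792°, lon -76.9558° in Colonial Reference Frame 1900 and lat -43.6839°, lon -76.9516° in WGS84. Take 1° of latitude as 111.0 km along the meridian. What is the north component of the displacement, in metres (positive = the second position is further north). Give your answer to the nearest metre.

Δφ = -43.6839° − -43.6792° = -0.0047°; Δλ = -76.9516° − -76.9558° = +0.0042°.
ΔN = Δφ × 111000 = -521.7 m; ΔE = Δλ × 111000 × cos(-43.6792°) = +0.0042 × 111000 × 0.723218 = 337.2 m.

ΔN = -522 m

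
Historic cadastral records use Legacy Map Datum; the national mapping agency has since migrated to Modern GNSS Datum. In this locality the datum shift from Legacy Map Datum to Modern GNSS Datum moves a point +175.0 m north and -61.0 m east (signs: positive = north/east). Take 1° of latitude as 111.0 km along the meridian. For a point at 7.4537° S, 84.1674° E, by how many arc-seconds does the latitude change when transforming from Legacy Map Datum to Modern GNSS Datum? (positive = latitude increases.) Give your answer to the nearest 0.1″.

1° of latitude = 111.0 km, so Δφ = 175.0 / 111000 = 0.0015766° = 5.676″.

Δφ = 5.7″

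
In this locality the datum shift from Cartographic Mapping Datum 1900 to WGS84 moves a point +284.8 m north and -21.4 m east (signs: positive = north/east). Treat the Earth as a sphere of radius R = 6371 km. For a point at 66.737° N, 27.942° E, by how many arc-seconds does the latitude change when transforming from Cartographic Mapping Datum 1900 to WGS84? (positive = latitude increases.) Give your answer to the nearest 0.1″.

Δφ = 9.2″

On a sphere of radius R, 1 rad of latitude = R, so Δφ = ΔN / R = 284.8 / 6371000 = 4.4703e-05 rad = 9.221″.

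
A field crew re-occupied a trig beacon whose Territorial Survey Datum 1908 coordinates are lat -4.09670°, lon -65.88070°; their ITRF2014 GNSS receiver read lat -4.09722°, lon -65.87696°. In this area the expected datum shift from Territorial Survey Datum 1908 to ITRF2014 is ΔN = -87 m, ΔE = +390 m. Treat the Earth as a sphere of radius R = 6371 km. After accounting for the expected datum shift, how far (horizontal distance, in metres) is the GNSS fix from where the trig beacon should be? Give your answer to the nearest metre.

38 m

Observed coordinate differences: Δφ = -0.00052°, Δλ = +0.00374°.
Converting to metres (1° lat = 111195 m, cos φ = 0.997445): observed ΔN = -57.8 m, observed ΔE = 414.8 m.
Subtracting the expected shift leaves a residual of -57.8 − (-87) = 29.2 m north and 414.8 − (390) = 24.8 m east.
Residual distance = √(29.2² + 24.8²) = 38.3 m.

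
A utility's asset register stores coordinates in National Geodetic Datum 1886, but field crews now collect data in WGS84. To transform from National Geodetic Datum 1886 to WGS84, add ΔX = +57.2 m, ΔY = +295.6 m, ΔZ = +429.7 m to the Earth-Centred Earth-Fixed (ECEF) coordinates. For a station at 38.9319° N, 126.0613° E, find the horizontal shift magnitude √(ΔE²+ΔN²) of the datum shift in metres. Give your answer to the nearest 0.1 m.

301.1 m

The local east axis at (φ, λ) is (−sin λ, cos λ, 0), so ΔE = −sin(126.0613°)·57.2 + cos(126.0613°)·295.6 = -220.24 m.
The local north axis is (−sin φ cos λ, −sin φ sin λ, cos φ), giving ΔN = 21.159 − 150.161 + 334.261 = 205.26 m.
Horizontal magnitude = √(ΔE² + ΔN²) = √((-220.24)² + 205.26²) = 301.06 m.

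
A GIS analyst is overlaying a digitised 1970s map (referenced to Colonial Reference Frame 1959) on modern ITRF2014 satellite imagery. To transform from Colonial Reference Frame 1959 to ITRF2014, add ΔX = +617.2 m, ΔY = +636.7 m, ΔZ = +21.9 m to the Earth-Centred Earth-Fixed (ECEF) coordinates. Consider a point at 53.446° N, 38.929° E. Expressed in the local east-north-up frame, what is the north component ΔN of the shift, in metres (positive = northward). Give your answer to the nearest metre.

ΔN = -694 m

The local north axis is (−sin φ cos λ, −sin φ sin λ, cos φ), giving ΔN = -385.691 − 321.378 + 13.043 = -694.03 m.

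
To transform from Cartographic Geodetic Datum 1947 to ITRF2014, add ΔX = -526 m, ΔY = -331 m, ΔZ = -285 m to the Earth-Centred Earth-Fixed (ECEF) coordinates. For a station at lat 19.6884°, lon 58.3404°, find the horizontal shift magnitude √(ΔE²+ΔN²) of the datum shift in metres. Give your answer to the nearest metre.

The local east axis at (φ, λ) is (−sin λ, cos λ, 0), so ΔE = −sin(58.3404°)·(-526) + cos(58.3404°)·(-331) = 273.99 m.
The local north axis is (−sin φ cos λ, −sin φ sin λ, cos φ), giving ΔN = 93.013 + 94.920 − 268.339 = -80.41 m.
Horizontal magnitude = √(ΔE² + ΔN²) = √(273.99² + (-80.41)²) = 285.54 m.

286 m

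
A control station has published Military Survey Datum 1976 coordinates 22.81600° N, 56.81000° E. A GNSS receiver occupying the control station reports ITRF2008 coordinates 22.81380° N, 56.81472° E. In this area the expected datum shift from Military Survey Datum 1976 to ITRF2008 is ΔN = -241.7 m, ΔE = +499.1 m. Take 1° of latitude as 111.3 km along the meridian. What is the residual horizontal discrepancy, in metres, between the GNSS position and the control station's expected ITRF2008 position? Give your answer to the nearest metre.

15 m

Observed coordinate differences: Δφ = -0.00220°, Δλ = +0.00472°.
Converting to metres (1° lat = 111300 m, cos φ = 0.921755): observed ΔN = -244.9 m, observed ΔE = 484.2 m.
Subtracting the expected shift leaves a residual of -244.9 − (-241.7) = -3.2 m north and 484.2 − (499.1) = -14.9 m east.
Residual distance = √((-3.2)² + (-14.9)²) = 15.2 m.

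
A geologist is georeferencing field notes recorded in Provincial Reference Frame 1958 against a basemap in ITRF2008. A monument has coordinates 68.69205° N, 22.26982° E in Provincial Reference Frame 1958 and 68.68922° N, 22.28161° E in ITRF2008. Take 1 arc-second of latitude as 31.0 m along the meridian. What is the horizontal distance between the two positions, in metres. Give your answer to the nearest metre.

Δφ = 68.68922° − 68.69205° = -0.00283°; Δλ = 22.28161° − 22.26982° = +0.01179°.
1° of latitude = 3600 × 31.00 = 111600 m.
ΔN = Δφ × 111600 = -315.8 m; ΔE = Δλ × 111600 × cos(68.69205°) = +0.01179 × 111600 × 0.363381 = 478.1 m.
Distance = √(ΔE² + ΔN²) = √(478.1² + (-315.8)²) = 573.0 m.

573 m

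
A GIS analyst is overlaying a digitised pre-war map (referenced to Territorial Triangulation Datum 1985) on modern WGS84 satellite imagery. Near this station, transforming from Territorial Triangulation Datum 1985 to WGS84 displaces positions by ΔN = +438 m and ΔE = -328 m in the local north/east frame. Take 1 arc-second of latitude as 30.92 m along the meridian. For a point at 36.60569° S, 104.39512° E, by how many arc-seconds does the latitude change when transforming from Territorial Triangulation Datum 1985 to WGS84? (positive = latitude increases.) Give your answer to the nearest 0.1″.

1″ of latitude = 30.92 m, so Δφ = 438.0 / 30.92 = 14.166″.

Δφ = 14.2″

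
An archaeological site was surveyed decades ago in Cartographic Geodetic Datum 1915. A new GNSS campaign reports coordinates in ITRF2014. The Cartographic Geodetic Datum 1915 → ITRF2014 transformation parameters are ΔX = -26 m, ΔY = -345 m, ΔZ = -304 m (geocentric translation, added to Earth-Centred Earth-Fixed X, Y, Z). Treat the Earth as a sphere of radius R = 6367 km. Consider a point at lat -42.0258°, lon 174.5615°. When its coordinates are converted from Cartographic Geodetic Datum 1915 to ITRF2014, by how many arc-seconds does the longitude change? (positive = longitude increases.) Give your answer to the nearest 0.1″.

Δλ = 15.1″

sin φ = -0.669465, cos φ = 0.742843, sin λ = 0.094777, cos λ = -0.995499.
East component: ΔE = −sin λ·ΔX + cos λ·ΔY = −(0.094777)(-26) + (-0.995499)(-345) = 345.91 m.
1° of latitude spans πR/180 = 111125 m; at latitude φ, 1° of longitude spans that × cos φ = 82548.6 m, so Δλ = 345.91 / 82548.6 × 3600 = 15.085″.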